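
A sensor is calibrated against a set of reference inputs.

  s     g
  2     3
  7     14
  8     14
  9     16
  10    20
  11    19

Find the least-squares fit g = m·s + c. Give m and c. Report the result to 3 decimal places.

With design matrix A, AᵀA = [[419, 47]; [47, 6]] and Aᵀg = [769, 86]ᵀ.
det = 419·6 − 47² = 305.
m = (769·6 − 47·86)/305 = 572/305; c = (419·86 − 47·769)/305 = -109/305.

m = 1.875, c = -0.357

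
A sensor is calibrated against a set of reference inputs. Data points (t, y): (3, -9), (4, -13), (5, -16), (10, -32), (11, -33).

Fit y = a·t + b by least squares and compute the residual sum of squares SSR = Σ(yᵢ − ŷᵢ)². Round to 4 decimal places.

The normal system MᵀM·[a, b]ᵀ = Mᵀy is [[271, 33]; [33, 5]]·[a, b]ᵀ = [-842, -103]ᵀ.
Determinant 271·5 − 33² = 266.
a = ((-842)·5 − 33·(-103))/266 = -811/266; b = (271·(-103) − 33·(-842))/266 = -127/266.
Residuals: 83/133, -87/266, -37/133, -275/266, 135/133; SSR = 711/266.

SSR = 2.6729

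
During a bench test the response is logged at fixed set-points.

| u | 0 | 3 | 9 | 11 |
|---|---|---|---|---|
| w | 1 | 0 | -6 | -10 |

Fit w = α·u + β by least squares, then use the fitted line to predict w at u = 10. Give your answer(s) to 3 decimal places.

Entries of AᵀA: Σu·u = 211, Σu = 23, Σ1 = 4.
And Σu·w = -164, Σw = -15.
AᵀA·[α, β]ᵀ = Aᵀw becomes [[211, 23]; [23, 4]]·[α, β]ᵀ = [-164, -15]ᵀ.
Eliminating β: 4·(row 1) − 23·(row 2) gives 315·α = 4·(-164) − 23·(-15) = -311, so α = -311/315.
Then β = ((-15) − 23·(-311/315))/4 = 607/315.
At u = 10: ŵ = (-311/315)·(10) + (607/315)·(1) = -2503/315.

ŵ = -7.946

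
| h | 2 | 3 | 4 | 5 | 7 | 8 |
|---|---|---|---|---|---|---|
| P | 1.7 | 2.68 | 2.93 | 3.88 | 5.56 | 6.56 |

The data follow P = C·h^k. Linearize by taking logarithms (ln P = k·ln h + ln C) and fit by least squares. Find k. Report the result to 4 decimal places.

k = 0.9464

Let Y = ln P. Fitting Y = k·ln h + ln C by least squares:
Over the data: Σln h = 8.8128, Σ(ln h)² = 14.3101, Σln P = 7.5439, Σln h·ln P = 12.3730.
Normal system: [[14.3101, 8.8128]; [8.8128, 6]]·[k, ln C]ᵀ = [12.3730, 7.5439]ᵀ.
Δ = 14.3101·6 − (8.8128)² = 8.1947; k = (12.3730·6 − 8.8128·7.5439)/8.1947 = 0.94638, ln C = (14.3101·7.5439 − 8.8128·12.3730)/8.1947 = -0.13275.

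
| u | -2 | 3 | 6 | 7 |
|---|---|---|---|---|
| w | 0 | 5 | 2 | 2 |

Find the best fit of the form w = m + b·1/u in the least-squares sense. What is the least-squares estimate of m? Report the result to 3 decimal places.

m = 2.076

Normal-equation sums: Σ1 = 4, Σ1/u = 1/7, Σ1/u·1/u = 361/882.
And Σw = 9, Σ1/u·w = 16/7.
AᵀA·[m, b]ᵀ = Aᵀw becomes [[4, 1/7]; [1/7, 361/882]]·[m, b]ᵀ = [9, 16/7]ᵀ.
Δ = 4·(361/882) − (1/7)² = 713/441.
m = (9·(361/882) − (1/7)·(16/7))/(713/441) = 2961/1426; b = (4·(16/7) − (1/7)·9)/(713/441) = 3465/713.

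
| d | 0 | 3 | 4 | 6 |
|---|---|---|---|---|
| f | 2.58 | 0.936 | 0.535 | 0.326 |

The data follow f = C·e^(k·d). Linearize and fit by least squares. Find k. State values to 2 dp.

k = -0.35

With ln fᵢ as the transformed response and dᵢ as the regressor:
Σd = 13.0000, Σ(d)² = 61.0000, Σln f = -0.8647, Σd·ln f = -9.4255.
Equations: 61.0000·k + 13.0000·ln C = -9.4255;  13.0000·k + 4·ln C = -0.8647.
Solving (det = 75.0000): k = -0.35281, ln C = 0.93047.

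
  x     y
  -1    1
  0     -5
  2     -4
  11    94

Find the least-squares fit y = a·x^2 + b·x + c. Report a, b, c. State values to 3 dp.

Forming AᵀA = [[14658, 1338, 126]; [1338, 126, 12]; [126, 12, 4]] and Aᵀy = [11359, 1025, 86]ᵀ gives AᵀA·[a, b, c]ᵀ = Aᵀy.
Row-reducing yields a = 1406/1347, b = -35179/13470, c = -7958/2245.

a = 1.044, b = -2.612, c = -3.545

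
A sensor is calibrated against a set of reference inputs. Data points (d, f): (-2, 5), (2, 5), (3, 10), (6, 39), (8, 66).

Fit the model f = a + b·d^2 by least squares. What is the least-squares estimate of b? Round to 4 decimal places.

Forming AᵀA = [[5, 117]; [117, 5505]] and Aᵀf = [125, 5758]ᵀ gives AᵀA·[a, b]ᵀ = Aᵀf.
Eliminating b: 5505·(row 1) − 117·(row 2) gives 13836·a = 5505·125 − 117·5758 = 14439, so a = 4813/4612.
Then b = (5758 − 117·(4813/4612))/5505 = 14165/13836.

b = 1.0238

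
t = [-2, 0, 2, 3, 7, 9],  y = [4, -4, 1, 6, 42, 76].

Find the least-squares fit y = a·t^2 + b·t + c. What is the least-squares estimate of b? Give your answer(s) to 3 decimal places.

Normal-equation sums: Σt^2·t^2 = 9075, Σt^2·t = 1099, Σt^2 = 147, Σt·t = 147, Σt = 19, Σ1 = 6.
Moment sums: Σt^2·y = 8288, Σt·y = 990, Σy = 125.
So MᵀM·[a, b, c]ᵀ = Mᵀy: [[9075, 1099, 147]; [1099, 147, 19]; [147, 19, 6]]·[a, b, c]ᵀ = [8288, 990, 125]ᵀ.
Row-reducing yields a = 77343/73960, b = -58183/73960, c = -21228/9245.

b = -0.787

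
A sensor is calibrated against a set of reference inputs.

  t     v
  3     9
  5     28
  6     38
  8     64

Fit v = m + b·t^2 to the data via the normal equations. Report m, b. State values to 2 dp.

m = 1.68, b = 0.99

The normal system AᵀA·[m, b]ᵀ = Aᵀv is [[4, 134]; [134, 6098]]·[m, b]ᵀ = [139, 6245]ᵀ.
Δ = 4·6098 − 134² = 6436.
m = (139·6098 − 134·6245)/6436 = 2698/1609; b = (4·6245 − 134·139)/6436 = 3177/3218.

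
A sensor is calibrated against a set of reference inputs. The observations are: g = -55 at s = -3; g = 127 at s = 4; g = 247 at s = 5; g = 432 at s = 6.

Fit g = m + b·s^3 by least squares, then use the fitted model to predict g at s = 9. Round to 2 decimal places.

ĝ = 1457.97

Sums needed: Σ1 = 4, Σs^3 = 378, Σs^3·s^3 = 67106.
Right-hand side: Σg = 751, Σs^3·g = 133800.
Δ = 4·67106 − 378² = 125540.
m = (751·67106 − 378·133800)/125540 = -89897/62770; b = (4·133800 − 378·751)/125540 = 125661/62770.
At s = 9: ĝ = (-89897/62770)·(1) + (125661/62770)·(729) = 45758486/31385.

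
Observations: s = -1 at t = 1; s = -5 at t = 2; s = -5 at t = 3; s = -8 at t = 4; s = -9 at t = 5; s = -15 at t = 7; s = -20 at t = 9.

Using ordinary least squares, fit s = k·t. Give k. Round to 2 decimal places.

Forming AᵀA = [[185]] and Aᵀs = [-388]ᵀ gives AᵀA·[k]ᵀ = Aᵀs.
Hence k = -388 / 185 ≈ -2.0973.

k = -2.10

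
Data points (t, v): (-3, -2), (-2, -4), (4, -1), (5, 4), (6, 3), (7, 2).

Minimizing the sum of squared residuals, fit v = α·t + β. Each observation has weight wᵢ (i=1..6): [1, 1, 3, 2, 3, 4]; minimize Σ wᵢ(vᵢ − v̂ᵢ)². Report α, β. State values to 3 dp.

Forming MᵀWM = [[415, 63]; [63, 14]] and MᵀWv = [152, 16]ᵀ gives MᵀWM·[α, β]ᵀ = MᵀWv.
det = 415·14 − 63² = 1841.
α = (152·14 − 63·16)/1841 = 160/263; β = (415·16 − 63·152)/1841 = -2936/1841.

α = 0.608, β = -1.595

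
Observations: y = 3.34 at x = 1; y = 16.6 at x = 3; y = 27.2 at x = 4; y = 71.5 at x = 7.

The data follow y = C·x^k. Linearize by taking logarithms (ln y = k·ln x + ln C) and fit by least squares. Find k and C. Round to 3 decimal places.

k = 1.563, C = 3.208

Taking logs, ln y = k·ln x + ln C, so regress ln y on ln x.
Sums: Σln x = 4.4308, Σ(ln x)² = 6.9153, Σln y = 11.5883, Σln x·ln y = 15.9741.
Normal system: [[6.9153, 4.4308]; [4.4308, 4]]·[k, ln C]ᵀ = [15.9741, 11.5883]ᵀ.
Slope k = (n·Σln x·ln y − Σln x·Σln y)/(n·Σ(ln x)² − (Σln x)²) = (4·15.9741 − 4.4308·11.5883)/8.0292 = 1.56316; ln C = (Σln y − k·Σln x)/n = 1.16555, so C = exp(1.16555) = 3.20768.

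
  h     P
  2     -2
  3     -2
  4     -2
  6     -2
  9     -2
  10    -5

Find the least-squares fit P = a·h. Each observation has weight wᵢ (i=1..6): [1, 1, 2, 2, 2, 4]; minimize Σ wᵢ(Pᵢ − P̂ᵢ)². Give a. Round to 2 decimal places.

a = -0.42

The normal equations are: 679·a = -286.
(Σwᵢ·h·h = 679, Σwᵢ·h·P = -286.)
a = (-286)/679 = -0.421208.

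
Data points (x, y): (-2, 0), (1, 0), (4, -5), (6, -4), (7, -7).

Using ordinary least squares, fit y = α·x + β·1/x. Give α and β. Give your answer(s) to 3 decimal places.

From the data, Σx·x = 106, Σx·1/x = 5, Σ1/x·1/x = 9601/7056.
For Mᵀy: Σx·y = -93, Σ1/x·y = -35/12.
So MᵀM·[α, β]ᵀ = Mᵀy: [[106, 5]; [5, 9601/7056]]·[α, β]ᵀ = [-93, -35/12]ᵀ.
Eliminating β: (9601/7056)·(row 1) − 5·(row 2) gives (420653/3528)·α = (9601/7056)·(-93) − 5·(-35/12) = -87777/784, so α = -789993/841306.
Then β = ((-35/12) − 5·(-789993/841306))/(9601/7056) = 549780/420653.

α = -0.939, β = 1.307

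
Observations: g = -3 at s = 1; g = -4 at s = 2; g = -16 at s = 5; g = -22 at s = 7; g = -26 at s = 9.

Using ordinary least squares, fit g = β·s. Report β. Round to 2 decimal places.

The normal equations are: 160·β = -479.
β = (-479)/160 = -2.99375.

β = -2.99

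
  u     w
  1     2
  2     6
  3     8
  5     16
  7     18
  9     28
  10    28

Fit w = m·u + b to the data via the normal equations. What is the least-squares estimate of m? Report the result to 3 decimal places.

Sums needed: Σu·u = 269, Σu = 37, Σ1 = 7.
Moment sums: Σu·w = 776, Σw = 106.
Δ = 269·7 − 37² = 514.
m = (776·7 − 37·106)/514 = 755/257; b = (269·106 − 37·776)/514 = -99/257.

m = 2.938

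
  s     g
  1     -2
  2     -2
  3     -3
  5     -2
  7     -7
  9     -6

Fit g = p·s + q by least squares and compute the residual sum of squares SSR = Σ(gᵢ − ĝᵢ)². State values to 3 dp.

The normal equations are: 169·p + 27·q = -128;  27·p + 6·q = -22.
Determinant 169·6 − 27² = 285.
p = ((-128)·6 − 27·(-22))/285 = -58/95; q = (169·(-22) − 27·(-128))/285 = -262/285.
Residuals: -134/285, 8/57, -71/285, 562/285, -103/57, 118/285; SSR = 2174/285.

SSR = 7.628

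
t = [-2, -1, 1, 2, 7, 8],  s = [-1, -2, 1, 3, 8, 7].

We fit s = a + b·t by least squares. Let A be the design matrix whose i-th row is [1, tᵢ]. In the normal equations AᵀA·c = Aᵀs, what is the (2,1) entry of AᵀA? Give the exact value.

Row 2 ↔ basis t, column 1 ↔ basis 1, so (AᵀA)_{2,1} = Σᵢ t = (-2)·(1) + (-1)·(1) + (1)·(1) + (2)·(1) + (7)·(1) + (8)·(1) = 15.

15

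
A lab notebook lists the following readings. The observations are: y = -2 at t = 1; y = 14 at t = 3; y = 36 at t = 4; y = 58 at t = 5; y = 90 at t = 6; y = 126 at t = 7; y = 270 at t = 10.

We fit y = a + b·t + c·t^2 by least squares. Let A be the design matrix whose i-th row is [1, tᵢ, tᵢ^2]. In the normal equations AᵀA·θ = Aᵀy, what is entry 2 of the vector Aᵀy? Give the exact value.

4596

Entry 2 ↔ basis t, so (Aᵀy)_{2} = Σᵢ (t)·yᵢ = (1)·(-2) + (3)·(14) + (4)·(36) + (5)·(58) + (6)·(90) + (7)·(126) + (10)·(270) = 4596.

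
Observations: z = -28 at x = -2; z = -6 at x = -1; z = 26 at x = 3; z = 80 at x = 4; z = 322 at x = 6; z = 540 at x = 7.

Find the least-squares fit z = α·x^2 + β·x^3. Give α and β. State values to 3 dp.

The normal equations are: 4051·α + 25817·β = 39448;  25817·α + 169195·β = 260824.
(Σx^2·x^2 = 4051, Σx^2·x^3 = 25817, Σx^3·x^3 = 169195, Σx^2·z = 39448, Σx^3·z = 260824.)
Eliminating β: 169195·(row 1) − 25817·(row 2) gives 18891456·α = 169195·39448 − 25817·260824 = -59288848, so α = -3705553/1180716.
Then β = (260824 − 25817·(-3705553/1180716))/169195 = 2385563/1180716.

α = -3.138, β = 2.020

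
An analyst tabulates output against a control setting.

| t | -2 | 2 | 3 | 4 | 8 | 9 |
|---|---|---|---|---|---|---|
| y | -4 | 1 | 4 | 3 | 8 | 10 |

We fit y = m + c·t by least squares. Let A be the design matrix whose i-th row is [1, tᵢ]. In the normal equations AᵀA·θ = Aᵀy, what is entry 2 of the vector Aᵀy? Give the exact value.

188

Entry 2 ↔ basis t, so (Aᵀy)_{2} = Σᵢ (t)·yᵢ = (-2)·(-4) + (2)·(1) + (3)·(4) + (4)·(3) + (8)·(8) + (9)·(10) = 188.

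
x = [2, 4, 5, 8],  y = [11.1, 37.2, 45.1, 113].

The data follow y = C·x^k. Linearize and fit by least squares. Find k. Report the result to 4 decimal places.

Taking logs, ln y = k·ln x + ln C, so regress ln y on ln x.
AᵀA = [[9.3166, 5.7683]; [5.7683, 4]], rhs = [22.6421, 14.5595]ᵀ  (here Σln x = 5.7683, Σ(ln x)² = 9.3166, Σln y = 14.5595, Σln x·ln y = 22.6421).
Solving (det = 3.9930): k = 1.64900, ln C = 1.26188.

k = 1.6490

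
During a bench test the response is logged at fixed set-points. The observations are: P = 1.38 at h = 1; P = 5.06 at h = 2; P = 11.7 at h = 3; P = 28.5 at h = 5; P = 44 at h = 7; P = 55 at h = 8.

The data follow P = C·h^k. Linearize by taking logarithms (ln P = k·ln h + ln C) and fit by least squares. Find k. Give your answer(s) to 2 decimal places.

With ln Pᵢ as the transformed response and ln hᵢ as the regressor:
Σln h = 7.4265, Σ(ln h)² = 12.3883, Σln P = 15.5445, Σln h·ln P = 24.9142.
Equations: 12.3883·k + 7.4265·ln C = 24.9142;  7.4265·k + 6·ln C = 15.5445.
Solving (det = 19.1764): k = 1.77527, ln C = 0.39340.

k = 1.78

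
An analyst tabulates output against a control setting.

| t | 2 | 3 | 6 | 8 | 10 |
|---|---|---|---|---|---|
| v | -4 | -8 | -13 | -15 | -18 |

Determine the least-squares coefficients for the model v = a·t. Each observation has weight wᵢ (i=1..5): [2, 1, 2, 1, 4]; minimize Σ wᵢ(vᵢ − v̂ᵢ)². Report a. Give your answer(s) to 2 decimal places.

Entries of XᵀWX: Σwᵢ·t·t = 553.
And Σwᵢ·t·v = -1036.
So XᵀWX·[a]ᵀ = XᵀWv: [[553]]·[a]ᵀ = [-1036]ᵀ.
a = (-1036)/553 = -1.87342.

a = -1.87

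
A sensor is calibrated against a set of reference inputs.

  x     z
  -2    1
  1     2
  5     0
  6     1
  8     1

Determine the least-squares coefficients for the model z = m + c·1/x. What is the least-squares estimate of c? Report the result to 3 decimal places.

c = 0.704

From the data, Σ1 = 5, Σ1/x = 119/120, Σ1/x·1/x = 19201/14400.
Right-hand side: Σz = 5, Σ1/x·z = 43/24.
Normal equations: [[5, 119/120]; [119/120, 19201/14400]]·[m, c]ᵀ = [5, 43/24]ᵀ.
Eliminating c: (19201/14400)·(row 1) − (119/120)·(row 2) gives (20461/3600)·m = (19201/14400)·5 − (119/120)·(43/24) = 3521/720, so m = 2515/2923.
Then c = ((43/24) − (119/120)·(2515/2923))/(19201/14400) = 14400/20461.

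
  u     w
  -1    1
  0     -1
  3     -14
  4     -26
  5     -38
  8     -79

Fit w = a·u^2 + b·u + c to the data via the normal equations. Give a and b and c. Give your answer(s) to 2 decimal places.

a = -0.92, b = -2.55, c = -0.55

From the data, Σu^2·u^2 = 5059, Σu^2·u = 727, Σu^2 = 115, Σu·u = 115, Σu = 19, Σ1 = 6.
And Σu^2·w = -6547, Σu·w = -969, Σw = -157.
Normal equations: [[5059, 727, 115]; [727, 115, 19]; [115, 19, 6]]·[a, b, c]ᵀ = [-6547, -969, -157]ᵀ.
Row-reducing yields a = -9769/10668, b = -27155/10668, c = -493/889.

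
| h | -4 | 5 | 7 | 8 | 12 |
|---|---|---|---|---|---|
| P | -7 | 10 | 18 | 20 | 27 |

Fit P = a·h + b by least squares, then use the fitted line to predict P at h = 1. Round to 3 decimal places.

P̂ = 3.592

XᵀX·[a, b]ᵀ = XᵀP reads: 298·a + 28·b = 688;  28·a + 5·b = 68.
(Σh·h = 298, Σh = 28, Σ1 = 5, Σh·P = 688, ΣP = 68.)
det = 298·5 − 28² = 706.
a = (688·5 − 28·68)/706 = 768/353; b = (298·68 − 28·688)/706 = 500/353.
At h = 1: P̂ = (768/353)·(1) + (500/353)·(1) = 1268/353.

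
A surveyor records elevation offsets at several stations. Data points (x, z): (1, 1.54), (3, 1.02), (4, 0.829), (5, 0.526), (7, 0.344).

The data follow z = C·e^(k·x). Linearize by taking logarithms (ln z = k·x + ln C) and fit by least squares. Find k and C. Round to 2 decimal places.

Linearized form: ln z = k·x + ln C. From the 5 transformed points,
Σx = 20.0000, Σ(x)² = 100.0000, Σln z = -1.4455, Σx·ln z = -10.9410.
Equations: 100.0000·k + 20.0000·ln C = -10.9410;  20.0000·k + 5·ln C = -1.4455.
Δ = 100.0000·5 − (20.0000)² = 100.0000; k = (-10.9410·5 − 20.0000·-1.4455)/100.0000 = -0.25795, ln C = (100.0000·-1.4455 − 20.0000·-10.9410)/100.0000 = 0.74269, so C = exp(0.74269) = 2.10157.

k = -0.26, C = 2.10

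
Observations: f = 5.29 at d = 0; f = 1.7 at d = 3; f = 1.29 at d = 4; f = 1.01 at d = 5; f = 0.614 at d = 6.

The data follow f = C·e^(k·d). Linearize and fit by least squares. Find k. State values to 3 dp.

Let Y = ln f. Fitting Y = k·d + ln C by least squares:
AᵀA = [[86.0000, 18.0000]; [18.0000, 5]], rhs = [-0.2664, 1.9733]ᵀ  (here Σd = 18.0000, Σ(d)² = 86.0000, Σln f = 1.9733, Σd·ln f = -0.2664).
Slope k = (n·Σd·ln f − Σd·Σln f)/(n·Σ(d)² − (Σd)²) = (5·-0.2664 − 18.0000·1.9733)/106.0000 = -0.34765; ln C = (Σln f − k·Σd)/n = 1.64619.

k = -0.348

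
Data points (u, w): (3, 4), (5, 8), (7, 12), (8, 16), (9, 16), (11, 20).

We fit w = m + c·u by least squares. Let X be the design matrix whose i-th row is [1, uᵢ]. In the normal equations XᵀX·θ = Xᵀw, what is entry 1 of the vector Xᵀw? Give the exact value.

Entry 1 ↔ basis 1, so (Xᵀw)_{1} = Σᵢ wᵢ = (1)·(4) + (1)·(8) + (1)·(12) + (1)·(16) + (1)·(16) + (1)·(20) = 76.

76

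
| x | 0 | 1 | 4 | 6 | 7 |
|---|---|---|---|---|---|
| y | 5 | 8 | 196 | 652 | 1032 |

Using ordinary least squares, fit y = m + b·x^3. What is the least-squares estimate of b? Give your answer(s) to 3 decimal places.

b = 2.995

The normal system MᵀM·[m, b]ᵀ = Mᵀy is [[5, 624]; [624, 168402]]·[m, b]ᵀ = [1893, 507360]ᵀ.
Δ = 5·168402 − 624² = 452634.
m = (1893·168402 − 624·507360)/452634 = 28107/5803; b = (5·507360 − 624·1893)/452634 = 225928/75439.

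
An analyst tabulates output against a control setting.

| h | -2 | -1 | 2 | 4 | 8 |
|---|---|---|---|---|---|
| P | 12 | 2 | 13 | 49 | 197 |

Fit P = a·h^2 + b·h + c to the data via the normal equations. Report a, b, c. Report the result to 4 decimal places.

The normal system AᵀA·[a, b, c]ᵀ = AᵀP is [[4385, 575, 89]; [575, 89, 11]; [89, 11, 5]]·[a, b, c]ᵀ = [13494, 1772, 273]ᵀ.
Row-reducing yields a = 48053/15708, b = 919/5236, c = -134/561.

a = 3.0591, b = 0.1755, c = -0.2389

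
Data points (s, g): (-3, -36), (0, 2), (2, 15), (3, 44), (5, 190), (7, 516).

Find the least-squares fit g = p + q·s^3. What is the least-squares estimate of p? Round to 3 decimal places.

p = 3.262

AᵀA·[p, q]ᵀ = Aᵀg reads: 6·p + 476·q = 731;  476·p + 134796·q = 203018.
(Σ1 = 6, Σs^3 = 476, Σs^3·s^3 = 134796, Σg = 731, Σs^3·g = 203018.)
Eliminating q: 134796·(row 1) − 476·(row 2) gives 582200·p = 134796·731 − 476·203018 = 1899308, so p = 474827/145550.
Then q = (203018 − 476·(474827/145550))/134796 = 108769/72775.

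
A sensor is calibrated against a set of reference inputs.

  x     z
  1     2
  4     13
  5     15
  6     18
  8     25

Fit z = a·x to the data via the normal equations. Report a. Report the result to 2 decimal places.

Normal-equation sums: Σx·x = 142.
Right-hand side: Σx·z = 437.
AᵀA·[a]ᵀ = Aᵀz becomes [[142]]·[a]ᵀ = [437]ᵀ.
Hence a = 437 / 142 ≈ 3.07746.

a = 3.08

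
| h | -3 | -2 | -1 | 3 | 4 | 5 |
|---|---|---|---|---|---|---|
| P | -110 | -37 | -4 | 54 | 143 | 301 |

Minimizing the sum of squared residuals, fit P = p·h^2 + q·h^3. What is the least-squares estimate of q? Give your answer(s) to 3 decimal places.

q = 3.031

The normal system AᵀA·[p, q]ᵀ = AᵀP is [[1060, 4116]; [4116, 21244]]·[p, q]ᵀ = [9157, 51505]ᵀ.
Eliminating q: 21244·(row 1) − 4116·(row 2) gives 5577184·p = 21244·9157 − 4116·51505 = -17463272, so p = -2182909/697148.
Then q = (51505 − 4116·(-2182909/697148))/21244 = 528284/174287.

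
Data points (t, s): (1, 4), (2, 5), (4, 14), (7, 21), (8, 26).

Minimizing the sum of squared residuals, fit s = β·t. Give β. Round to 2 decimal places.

β = 3.17

From the data, Σt·t = 134.
And Σt·s = 425.
Normal equations: [[134]]·[β]ᵀ = [425]ᵀ.
Hence β = 425 / 134 ≈ 3.17164.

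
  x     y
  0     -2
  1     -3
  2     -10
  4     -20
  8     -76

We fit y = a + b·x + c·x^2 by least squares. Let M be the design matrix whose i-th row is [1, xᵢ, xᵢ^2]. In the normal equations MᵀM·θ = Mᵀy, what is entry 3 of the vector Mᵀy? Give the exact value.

-5227

Entry 3 ↔ basis x^2, so (Mᵀy)_{3} = Σᵢ (x^2)·yᵢ = (0)·(-2) + (1)·(-3) + (4)·(-10) + (16)·(-20) + (64)·(-76) = -5227.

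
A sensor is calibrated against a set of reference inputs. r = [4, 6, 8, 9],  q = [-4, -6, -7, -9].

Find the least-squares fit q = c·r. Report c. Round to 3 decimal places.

c = -0.959

Entries of XᵀX: Σr·r = 197.
For Xᵀq: Σr·q = -189.
Hence c = -189 / 197 ≈ -0.959391.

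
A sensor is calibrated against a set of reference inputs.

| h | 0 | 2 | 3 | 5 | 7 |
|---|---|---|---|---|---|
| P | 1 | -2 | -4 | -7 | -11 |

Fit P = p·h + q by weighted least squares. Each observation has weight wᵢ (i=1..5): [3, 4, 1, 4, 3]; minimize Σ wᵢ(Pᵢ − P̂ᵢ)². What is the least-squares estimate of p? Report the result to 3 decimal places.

Entries of MᵀWM: Σwᵢ·h·h = 272, Σwᵢ·h = 52, Σwᵢ·1 = 15.
Right-hand side: Σwᵢ·h·P = -399, Σwᵢ·P = -70.
Normal equations: [[272, 52]; [52, 15]]·[p, q]ᵀ = [-399, -70]ᵀ.
det = 272·15 − 52² = 1376.
p = ((-399)·15 − 52·(-70))/1376 = -2345/1376; q = (272·(-70) − 52·(-399))/1376 = 427/344.

p = -1.704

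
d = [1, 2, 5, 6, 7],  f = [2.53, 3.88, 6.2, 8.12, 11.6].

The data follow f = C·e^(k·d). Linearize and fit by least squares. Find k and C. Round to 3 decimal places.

Let Y = ln f. Fitting Y = k·d + ln C by least squares:
Over the data: Σd = 21.0000, Σ(d)² = 115.0000, Σln f = 8.6539, Σd·ln f = 42.4857.
Normal system: [[115.0000, 21.0000]; [21.0000, 5]]·[k, ln C]ᵀ = [42.4857, 8.6539]ᵀ.
Slope k = (n·Σd·ln f − Σd·Σln f)/(n·Σ(d)² − (Σd)²) = (5·42.4857 − 21.0000·8.6539)/134.0000 = 0.22907; ln C = (Σln f − k·Σd)/n = 0.76869, so C = exp(0.76869) = 2.15694.

k = 0.229, C = 2.157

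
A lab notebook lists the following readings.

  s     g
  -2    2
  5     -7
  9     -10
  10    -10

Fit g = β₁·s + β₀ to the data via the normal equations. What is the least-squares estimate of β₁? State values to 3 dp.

β₁ = -1.028

Setting ∂/∂β₁ … = 0 gives: 210·β₁ + 22·β₀ = -229;  22·β₁ + 4·β₀ = -25.
(Σs·s = 210, Σs = 22, Σ1 = 4, Σs·g = -229, Σg = -25.)
Δ = 210·4 − 22² = 356.
β₁ = ((-229)·4 − 22·(-25))/356 = -183/178; β₀ = (210·(-25) − 22·(-229))/356 = -53/89.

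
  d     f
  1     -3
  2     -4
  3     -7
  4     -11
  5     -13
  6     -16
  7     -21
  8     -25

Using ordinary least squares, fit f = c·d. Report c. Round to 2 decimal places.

The normal system MᵀM·[c]ᵀ = Mᵀf is [[204]]·[c]ᵀ = [-584]ᵀ.
Hence c = -584 / 204 ≈ -2.86275.

c = -2.86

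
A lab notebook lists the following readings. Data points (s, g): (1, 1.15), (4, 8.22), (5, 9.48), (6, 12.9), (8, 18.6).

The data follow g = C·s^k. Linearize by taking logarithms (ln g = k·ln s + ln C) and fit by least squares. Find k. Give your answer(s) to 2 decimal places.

Linearized form: ln g = k·ln s + ln C. From the 5 transformed points,
Sums: Σln s = 6.8669, Σ(ln s)² = 12.0466, Σln g = 9.9759, Σln s·ln g = 17.2007.
Normal system: [[12.0466, 6.8669]; [6.8669, 5]]·[k, ln C]ᵀ = [17.2007, 9.9759]ᵀ.
Solving (det = 13.0781): k = 1.33809, ln C = 0.15746.

k = 1.34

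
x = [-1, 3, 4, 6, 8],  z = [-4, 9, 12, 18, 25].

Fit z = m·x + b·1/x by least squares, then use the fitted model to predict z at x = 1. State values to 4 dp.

The normal equations are: 126·m + 5·b = 387;  5·m + (701/576)·b = 129/8.
(Σx·x = 126, Σx·1/x = 5, Σ1/x·1/x = 701/576, Σx·z = 387, Σ1/x·z = 129/8.)
Eliminating b: (701/576)·(row 1) − 5·(row 2) gives (4107/32)·m = (701/576)·387 − 5·(129/8) = 24983/64, so m = 24983/8214.
Then b = ((129/8) − 5·(24983/8214))/(701/576) = 1032/1369.
At x = 1: ẑ = (24983/8214)·(1) + (1032/1369)·(1) = 31175/8214.

ẑ = 3.7953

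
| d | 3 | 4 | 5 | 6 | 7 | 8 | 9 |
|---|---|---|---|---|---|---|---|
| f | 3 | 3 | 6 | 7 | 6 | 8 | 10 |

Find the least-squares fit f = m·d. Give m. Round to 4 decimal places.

m = 1.0321

Setting ∂/∂m … = 0 gives: 280·m = 289.
Hence m = 289 / 280 ≈ 1.03214.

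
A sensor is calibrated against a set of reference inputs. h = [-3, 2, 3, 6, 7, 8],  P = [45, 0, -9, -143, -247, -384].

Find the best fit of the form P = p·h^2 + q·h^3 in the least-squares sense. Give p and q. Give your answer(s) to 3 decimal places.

Setting ∂/∂p … = 0 gives: 7971·p + 57383·q = -41503;  57383·p + 427971·q = -313675.
(Σh^2·h^2 = 7971, Σh^2·h^3 = 57383, Σh^3·h^3 = 427971, Σh^2·P = -41503, Σh^3·P = -313675.)
Eliminating q: 427971·(row 1) − 57383·(row 2) gives 118548152·p = 427971·(-41503) − 57383·(-313675) = 237532112, so p = 29691514/14818519.
Then q = ((-313675) − 57383·(29691514/14818519))/427971 = -14842097/14818519.

p = 2.004, q = -1.002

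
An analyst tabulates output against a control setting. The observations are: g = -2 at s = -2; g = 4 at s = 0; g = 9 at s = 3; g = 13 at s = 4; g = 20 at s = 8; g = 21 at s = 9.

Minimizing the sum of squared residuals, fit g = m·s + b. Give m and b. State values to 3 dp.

Forming AᵀA = [[174, 22]; [22, 6]] and Aᵀg = [432, 65]ᵀ gives AᵀA·[m, b]ᵀ = Aᵀg.
Eliminating b: 6·(row 1) − 22·(row 2) gives 560·m = 6·432 − 22·65 = 1162, so m = 83/40.
Then b = (65 − 22·(83/40))/6 = 129/40.

m = 2.075, b = 3.225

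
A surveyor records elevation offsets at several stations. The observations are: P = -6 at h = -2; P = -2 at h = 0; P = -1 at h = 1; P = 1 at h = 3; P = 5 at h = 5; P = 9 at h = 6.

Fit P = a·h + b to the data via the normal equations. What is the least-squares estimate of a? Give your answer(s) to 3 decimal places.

a = 1.708

Sums needed: Σh·h = 75, Σh = 13, Σ1 = 6.
For XᵀP: Σh·P = 93, ΣP = 6.
So XᵀX·[a, b]ᵀ = XᵀP: [[75, 13]; [13, 6]]·[a, b]ᵀ = [93, 6]ᵀ.
det = 75·6 − 13² = 281.
a = (93·6 − 13·6)/281 = 480/281; b = (75·6 − 13·93)/281 = -759/281.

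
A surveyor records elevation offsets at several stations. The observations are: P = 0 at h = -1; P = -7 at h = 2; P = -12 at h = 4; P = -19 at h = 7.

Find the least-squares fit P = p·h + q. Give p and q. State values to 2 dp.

p = -2.38, q = -2.35

The normal equations are: 70·p + 12·q = -195;  12·p + 4·q = -38.
(Σh·h = 70, Σh = 12, Σ1 = 4, Σh·P = -195, ΣP = -38.)
Δ = 70·4 − 12² = 136.
p = ((-195)·4 − 12·(-38))/136 = -81/34; q = (70·(-38) − 12·(-195))/136 = -40/17.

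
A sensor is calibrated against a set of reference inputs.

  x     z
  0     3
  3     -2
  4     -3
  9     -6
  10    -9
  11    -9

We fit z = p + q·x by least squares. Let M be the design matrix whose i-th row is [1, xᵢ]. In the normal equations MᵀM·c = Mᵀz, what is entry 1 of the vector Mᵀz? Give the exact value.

-26

Entry 1 ↔ basis 1, so (Mᵀz)_{1} = Σᵢ zᵢ = (1)·(3) + (1)·(-2) + (1)·(-3) + (1)·(-6) + (1)·(-9) + (1)·(-9) = -26.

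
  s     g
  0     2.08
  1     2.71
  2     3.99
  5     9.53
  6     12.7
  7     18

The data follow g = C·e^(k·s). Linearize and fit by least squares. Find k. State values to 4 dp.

k = 0.3065

With ln gᵢ as the transformed response and sᵢ as the regressor:
Σs = 21.0000, Σ(s)² = 115.0000, Σln g = 10.7995, Σs·ln g = 50.5190.
Equations: 115.0000·k + 21.0000·ln C = 50.5190;  21.0000·k + 6·ln C = 10.7995.
Slope k = (n·Σs·ln g − Σs·Σln g)/(n·Σ(s)² − (Σs)²) = (6·50.5190 − 21.0000·10.7995)/249.0000 = 0.30652; ln C = (Σln g − k·Σs)/n = 0.72710.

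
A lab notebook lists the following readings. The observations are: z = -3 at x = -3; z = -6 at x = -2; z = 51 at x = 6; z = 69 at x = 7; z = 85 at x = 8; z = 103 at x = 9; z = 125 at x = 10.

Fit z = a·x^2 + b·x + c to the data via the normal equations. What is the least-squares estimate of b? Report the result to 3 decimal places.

The normal equations are: 24451·a + 2765·b + 343·c = 31449;  2765·a + 343·b + 35·c = 3667;  343·a + 35·b + 7·c = 424.
Inverting the 3×3 Gram matrix, [a, b, c]ᵀ = [13/14, 143/42, -41/21]ᵀ.

b = 3.405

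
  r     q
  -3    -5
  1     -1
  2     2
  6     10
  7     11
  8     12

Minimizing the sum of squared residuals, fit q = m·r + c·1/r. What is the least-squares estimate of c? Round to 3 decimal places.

The normal equations are: 163·m + 6·c = 251;  6·m + (40217/28224)·c = 269/42.
det = 163·(40217/28224) − 6² = 5539307/28224.
m = (251·(40217/28224) − 6·(269/42))/(5539307/28224) = 9009859/5539307; c = (163·(269/42) − 6·251)/(5539307/28224) = -13040160/5539307.

c = -2.354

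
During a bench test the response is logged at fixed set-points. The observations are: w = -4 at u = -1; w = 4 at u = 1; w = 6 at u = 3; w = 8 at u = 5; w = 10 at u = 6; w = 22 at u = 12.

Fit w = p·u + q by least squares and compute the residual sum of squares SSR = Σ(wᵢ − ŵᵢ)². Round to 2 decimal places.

AᵀA·[p, q]ᵀ = Aᵀw reads: 216·p + 26·q = 390;  26·p + 6·q = 46.
(Σu·u = 216, Σu = 26, Σ1 = 6, Σu·w = 390, Σw = 46.)
Δ = 216·6 − 26² = 620.
p = (390·6 − 26·46)/620 = 286/155; q = (216·46 − 26·390)/620 = -51/155.
Residuals: -283/155, 77/31, 123/155, -139/155, -23/31, 29/155; SSR = 1786/155.

SSR = 11.52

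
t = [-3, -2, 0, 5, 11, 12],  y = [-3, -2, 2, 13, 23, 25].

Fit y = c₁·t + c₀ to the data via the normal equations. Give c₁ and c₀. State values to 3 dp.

c₁ = 1.902, c₀ = 2.375

XᵀX·[c₁, c₀]ᵀ = Xᵀy reads: 303·c₁ + 23·c₀ = 631;  23·c₁ + 6·c₀ = 58.
Δ = 303·6 − 23² = 1289.
c₁ = (631·6 − 23·58)/1289 = 2452/1289; c₀ = (303·58 − 23·631)/1289 = 3061/1289.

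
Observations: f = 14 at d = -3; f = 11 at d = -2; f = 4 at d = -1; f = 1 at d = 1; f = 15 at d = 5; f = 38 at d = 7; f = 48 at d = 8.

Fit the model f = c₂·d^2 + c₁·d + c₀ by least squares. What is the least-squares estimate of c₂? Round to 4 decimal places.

The normal equations are: 7221·c₂ + 945·c₁ + 153·c₀ = 5484;  945·c₂ + 153·c₁ + 15·c₀ = 658;  153·c₂ + 15·c₁ + 7·c₀ = 131.
Solving the 3×3 system (Gaussian elimination) gives c₂ = 10875/11366, c₁ = -180451/102294, c₀ = 26962/17049.

c₂ = 0.9568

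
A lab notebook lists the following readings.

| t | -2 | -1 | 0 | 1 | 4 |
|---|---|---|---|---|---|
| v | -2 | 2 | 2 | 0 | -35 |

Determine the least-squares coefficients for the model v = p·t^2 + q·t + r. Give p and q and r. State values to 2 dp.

Entries of XᵀX: Σt^2·t^2 = 274, Σt^2·t = 56, Σt^2 = 22, Σt·t = 22, Σt = 2, Σ1 = 5.
Right-hand side: Σt^2·v = -566, Σt·v = -138, Σv = -33.
Solving the 3×3 system (Gaussian elimination) gives p = -3788/1911, q = -2816/1911, r = 1727/637.

p = -1.98, q = -1.47, r = 2.71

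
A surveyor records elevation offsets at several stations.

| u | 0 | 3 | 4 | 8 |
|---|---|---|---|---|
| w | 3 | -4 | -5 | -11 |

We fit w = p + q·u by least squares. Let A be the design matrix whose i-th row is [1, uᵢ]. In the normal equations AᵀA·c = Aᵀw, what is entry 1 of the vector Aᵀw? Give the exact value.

Entry 1 ↔ basis 1, so (Aᵀw)_{1} = Σᵢ wᵢ = (1)·(3) + (1)·(-4) + (1)·(-5) + (1)·(-11) = -17.

-17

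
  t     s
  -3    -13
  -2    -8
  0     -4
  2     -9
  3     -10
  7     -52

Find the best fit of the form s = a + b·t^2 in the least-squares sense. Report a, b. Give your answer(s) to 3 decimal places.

The normal equations are: 6·a + 75·b = -96;  75·a + 2595·b = -2823.
(Σ1 = 6, Σt^2 = 75, Σt^2·t^2 = 2595, Σs = -96, Σt^2·s = -2823.)
Eliminating b: 2595·(row 1) − 75·(row 2) gives 9945·a = 2595·(-96) − 75·(-2823) = -37395, so a = -831/221.
Then b = ((-2823) − 75·(-831/221))/2595 = -1082/1105.

a = -3.760, b = -0.979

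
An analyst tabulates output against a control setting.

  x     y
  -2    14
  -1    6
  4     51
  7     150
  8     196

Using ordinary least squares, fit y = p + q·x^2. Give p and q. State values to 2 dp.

Sums needed: Σ1 = 5, Σx^2 = 134, Σx^2·x^2 = 6770.
For Mᵀy: Σy = 417, Σx^2·y = 20772.
Eliminating q: 6770·(row 1) − 134·(row 2) gives 15894·p = 6770·417 − 134·20772 = 39642, so p = 6607/2649.
Then q = (20772 − 134·(6607/2649))/6770 = 7997/2649.

p = 2.49, q = 3.02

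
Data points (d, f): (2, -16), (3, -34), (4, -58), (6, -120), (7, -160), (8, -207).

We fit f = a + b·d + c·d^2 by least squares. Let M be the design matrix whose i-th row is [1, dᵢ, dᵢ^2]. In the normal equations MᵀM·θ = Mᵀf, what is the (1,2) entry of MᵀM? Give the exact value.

30

Row 1 ↔ basis 1, column 2 ↔ basis d, so (MᵀM)_{1,2} = Σᵢ d = (1)·(2) + (1)·(3) + (1)·(4) + (1)·(6) + (1)·(7) + (1)·(8) = 30.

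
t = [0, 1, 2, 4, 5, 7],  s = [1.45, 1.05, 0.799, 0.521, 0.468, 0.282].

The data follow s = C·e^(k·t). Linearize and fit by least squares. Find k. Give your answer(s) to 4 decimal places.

Let Y = ln s. Fitting Y = k·t + ln C by least squares:
AᵀA = [[95.0000, 19.0000]; [19.0000, 6]], rhs = [-15.6654, -2.4812]ᵀ  (here Σt = 19.0000, Σ(t)² = 95.0000, Σln s = -2.4812, Σt·ln s = -15.6654).
Slope k = (n·Σt·ln s − Σt·Σln s)/(n·Σ(t)² − (Σt)²) = (6·-15.6654 − 19.0000·-2.4812)/209.0000 = -0.22416; ln C = (Σln s − k·Σt)/n = 0.29632.

k = -0.2242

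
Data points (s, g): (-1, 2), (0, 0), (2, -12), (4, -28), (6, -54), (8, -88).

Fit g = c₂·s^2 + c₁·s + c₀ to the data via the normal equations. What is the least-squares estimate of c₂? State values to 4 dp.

Sums needed: Σs^2·s^2 = 5665, Σs^2·s = 799, Σs^2 = 121, Σs·s = 121, Σs = 19, Σ1 = 6.
And Σs^2·g = -8070, Σs·g = -1166, Σg = -180.
Normal equations: [[5665, 799, 121]; [799, 121, 19]; [121, 19, 6]]·[c₂, c₁, c₀]ᵀ = [-8070, -1166, -180]ᵀ.
Row-reducing yields c₂ = -6679/6978, c₁ = -113551/34890, c₀ = -2276/5815.

c₂ = -0.9572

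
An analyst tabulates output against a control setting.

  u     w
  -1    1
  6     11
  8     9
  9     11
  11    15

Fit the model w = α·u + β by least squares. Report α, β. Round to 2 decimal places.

α = 1.07, β = 2.37

The normal system MᵀM·[α, β]ᵀ = Mᵀw is [[303, 33]; [33, 5]]·[α, β]ᵀ = [401, 47]ᵀ.
Eliminating β: 5·(row 1) − 33·(row 2) gives 426·α = 5·401 − 33·47 = 454, so α = 227/213.
Then β = (47 − 33·(227/213))/5 = 168/71.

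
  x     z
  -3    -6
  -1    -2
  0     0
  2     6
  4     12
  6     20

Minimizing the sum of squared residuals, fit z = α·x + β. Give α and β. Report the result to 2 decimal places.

The normal equations are: 66·α + 8·β = 200;  8·α + 6·β = 30.
(Σx·x = 66, Σx = 8, Σ1 = 6, Σx·z = 200, Σz = 30.)
Eliminating β: 6·(row 1) − 8·(row 2) gives 332·α = 6·200 − 8·30 = 960, so α = 240/83.
Then β = (30 − 8·(240/83))/6 = 95/83.

α = 2.89, β = 1.14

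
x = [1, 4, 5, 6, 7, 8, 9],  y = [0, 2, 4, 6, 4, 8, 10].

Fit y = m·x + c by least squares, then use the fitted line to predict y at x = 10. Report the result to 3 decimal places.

Setting ∂/∂m … = 0 gives: 272·m + 40·c = 246;  40·m + 7·c = 34.
Determinant 272·7 − 40² = 304.
m = (246·7 − 40·34)/304 = 181/152; c = (272·34 − 40·246)/304 = -37/19.
At x = 10: ŷ = (181/152)·(10) + (-37/19)·(1) = 757/76.

ŷ = 9.961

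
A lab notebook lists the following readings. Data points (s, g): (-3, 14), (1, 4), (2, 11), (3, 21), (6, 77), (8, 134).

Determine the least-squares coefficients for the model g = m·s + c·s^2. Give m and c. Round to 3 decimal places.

Entries of AᵀA: Σs·s = 123, Σs·s^2 = 737, Σs^2·s^2 = 5571.
And Σs·g = 1581, Σs^2·g = 11711.
So AᵀA·[m, c]ᵀ = Aᵀg: [[123, 737]; [737, 5571]]·[m, c]ᵀ = [1581, 11711]ᵀ.
Eliminating c: 5571·(row 1) − 737·(row 2) gives 142064·m = 5571·1581 − 737·11711 = 176744, so m = 22093/17758.
Then c = (11711 − 737·(22093/17758))/5571 = 34407/17758.

m = 1.244, c = 1.938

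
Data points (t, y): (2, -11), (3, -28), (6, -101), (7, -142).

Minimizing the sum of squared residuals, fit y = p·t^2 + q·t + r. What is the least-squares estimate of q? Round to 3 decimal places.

q = 1.294

From the data, Σt^2·t^2 = 3794, Σt^2·t = 594, Σt^2 = 98, Σt·t = 98, Σt = 18, Σ1 = 4.
Moment sums: Σt^2·y = -10890, Σt·y = -1706, Σy = -282.
So XᵀX·[p, q, r]ᵀ = Xᵀy: [[3794, 594, 98]; [594, 98, 18]; [98, 18, 4]]·[p, q, r]ᵀ = [-10890, -1706, -282]ᵀ.
Row-reducing yields p = -3, q = 22/17, r = -48/17.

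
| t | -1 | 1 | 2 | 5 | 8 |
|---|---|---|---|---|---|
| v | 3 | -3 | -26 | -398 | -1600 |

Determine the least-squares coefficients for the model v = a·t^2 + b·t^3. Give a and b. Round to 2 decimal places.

Compute the Gram sums: Σt^2·t^2 = 4739, Σt^2·t^3 = 35925, Σt^3·t^3 = 277835.
Moment sums: Σt^2·v = -112454, Σt^3·v = -869164.
Determinant 4739·277835 − 35925² = 26054440.
a = ((-112454)·277835 − 35925·(-869164))/26054440 = -1894039/2605444; b = (4739·(-869164) − 35925·(-112454))/26054440 = -39529123/13027220.

a = -0.73, b = -3.03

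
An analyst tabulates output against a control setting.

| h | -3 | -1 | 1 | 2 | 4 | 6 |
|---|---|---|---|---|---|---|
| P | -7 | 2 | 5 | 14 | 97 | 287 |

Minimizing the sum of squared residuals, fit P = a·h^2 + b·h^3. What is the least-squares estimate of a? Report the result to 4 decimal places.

The normal system AᵀA·[a, b]ᵀ = AᵀP is [[1651, 8589]; [8589, 51547]]·[a, b]ᵀ = [11884, 68504]ᵀ.
Eliminating b: 51547·(row 1) − 8589·(row 2) gives 11333176·a = 51547·11884 − 8589·68504 = 24203692, so a = 6050923/2833294.
Then b = (68504 − 8589·(6050923/2833294))/51547 = 2757107/2833294.

a = 2.1356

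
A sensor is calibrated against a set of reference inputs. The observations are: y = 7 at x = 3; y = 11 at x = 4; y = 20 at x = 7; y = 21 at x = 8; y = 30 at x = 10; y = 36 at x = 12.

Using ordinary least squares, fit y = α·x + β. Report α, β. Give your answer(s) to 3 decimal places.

α = 3.174, β = -2.444

Setting ∂/∂α … = 0 gives: 382·α + 44·β = 1105;  44·α + 6·β = 125.
(Σx·x = 382, Σx = 44, Σ1 = 6, Σx·y = 1105, Σy = 125.)
Eliminating β: 6·(row 1) − 44·(row 2) gives 356·α = 6·1105 − 44·125 = 1130, so α = 565/178.
Then β = (125 − 44·(565/178))/6 = -435/178.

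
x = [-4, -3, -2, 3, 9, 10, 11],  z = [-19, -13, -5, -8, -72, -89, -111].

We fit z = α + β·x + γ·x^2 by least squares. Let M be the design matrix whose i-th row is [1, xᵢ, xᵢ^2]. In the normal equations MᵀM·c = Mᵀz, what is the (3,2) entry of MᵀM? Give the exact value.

Row 3 ↔ basis x^2, column 2 ↔ basis x, so (MᵀM)_{3,2} = Σᵢ (x^2)·(x) = (16)·(-4) + (9)·(-3) + (4)·(-2) + (9)·(3) + (81)·(9) + (100)·(10) + (121)·(11) = 2988.

2988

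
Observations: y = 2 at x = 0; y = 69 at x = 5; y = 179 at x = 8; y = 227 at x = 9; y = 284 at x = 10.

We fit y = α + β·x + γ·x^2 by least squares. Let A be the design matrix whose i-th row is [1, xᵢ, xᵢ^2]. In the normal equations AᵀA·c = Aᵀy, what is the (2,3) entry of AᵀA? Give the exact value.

Row 2 ↔ basis x, column 3 ↔ basis x^2, so (AᵀA)_{2,3} = Σᵢ (x)·(x^2) = (0)·(0) + (5)·(25) + (8)·(64) + (9)·(81) + (10)·(100) = 2366.

2366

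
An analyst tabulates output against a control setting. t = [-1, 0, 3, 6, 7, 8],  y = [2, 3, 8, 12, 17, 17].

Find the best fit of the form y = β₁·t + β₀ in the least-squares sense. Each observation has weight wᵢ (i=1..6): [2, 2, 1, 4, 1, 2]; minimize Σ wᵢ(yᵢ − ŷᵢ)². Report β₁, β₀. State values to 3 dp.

β₁ = 1.650, β₀ = 3.150

From the data, Σwᵢ·t·t = 332, Σwᵢ·t = 48, Σwᵢ·1 = 12.
Right-hand side: Σwᵢ·t·y = 699, Σwᵢ·y = 117.
Normal equations: [[332, 48]; [48, 12]]·[β₁, β₀]ᵀ = [699, 117]ᵀ.
det = 332·12 − 48² = 1680.
β₁ = (699·12 − 48·117)/1680 = 33/20; β₀ = (332·117 − 48·699)/1680 = 63/20.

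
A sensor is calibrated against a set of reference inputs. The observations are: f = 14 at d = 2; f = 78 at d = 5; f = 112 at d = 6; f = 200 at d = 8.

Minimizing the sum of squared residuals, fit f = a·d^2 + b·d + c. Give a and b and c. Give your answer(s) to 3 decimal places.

a = 3.233, b = -1.340, c = 3.760

From the data, Σd^2·d^2 = 6033, Σd^2·d = 861, Σd^2 = 129, Σd·d = 129, Σd = 21, Σ1 = 4.
And Σd^2·f = 18838, Σd·f = 2690, Σf = 404.
XᵀX·[a, b, c]ᵀ = Xᵀf becomes [[6033, 861, 129]; [861, 129, 21]; [129, 21, 4]]·[a, b, c]ᵀ = [18838, 2690, 404]ᵀ.
Solving the 3×3 system (Gaussian elimination) gives a = 97/30, b = -67/50, c = 94/25.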